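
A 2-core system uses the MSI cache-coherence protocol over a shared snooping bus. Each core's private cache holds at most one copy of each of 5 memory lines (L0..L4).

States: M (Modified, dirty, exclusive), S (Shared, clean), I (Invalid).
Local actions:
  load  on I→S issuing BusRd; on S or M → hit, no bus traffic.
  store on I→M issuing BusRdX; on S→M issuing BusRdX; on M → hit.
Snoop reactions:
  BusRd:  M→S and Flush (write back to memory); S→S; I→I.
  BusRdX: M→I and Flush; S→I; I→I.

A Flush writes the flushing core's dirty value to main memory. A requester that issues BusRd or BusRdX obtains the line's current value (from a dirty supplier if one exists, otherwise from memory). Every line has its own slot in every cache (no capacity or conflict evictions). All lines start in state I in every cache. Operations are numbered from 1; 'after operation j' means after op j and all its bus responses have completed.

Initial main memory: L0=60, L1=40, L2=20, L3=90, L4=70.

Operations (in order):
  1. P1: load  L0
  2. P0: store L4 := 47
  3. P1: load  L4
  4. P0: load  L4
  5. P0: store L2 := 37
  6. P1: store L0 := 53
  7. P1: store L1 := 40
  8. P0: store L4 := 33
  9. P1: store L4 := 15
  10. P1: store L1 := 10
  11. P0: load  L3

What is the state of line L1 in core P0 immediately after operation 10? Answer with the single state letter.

state = I

[1] P1: load  L0 | P0:I, P1:S(60) | bus: BusRd
[2] P0: store L4 := 47 | P0:M(47), P1:I | bus: BusRdX
[3] P1: load  L4 | P0:S(47), P1:S(47) | bus: BusRd,Flush
[4] P0: load  L4 | P0:S(47), P1:S(47) | bus: none
[5] P0: store L2 := 37 | P0:M(37), P1:I | bus: BusRdX
[6] P1: store L0 := 53 | P0:I, P1:M(53) | bus: BusRdX
[7] P1: store L1 := 40 | P0:I, P1:M(40) | bus: BusRdX
[8] P0: store L4 := 33 | P0:M(33), P1:I | bus: BusRdX
[9] P1: store L4 := 15 | P0:I, P1:M(15) | bus: BusRdX,Flush
[10] P1: store L1 := 10 | P0:I, P1:M(10) | bus: none
[11] P0: load  L3 | P0:S(90), P1:I | bus: BusRd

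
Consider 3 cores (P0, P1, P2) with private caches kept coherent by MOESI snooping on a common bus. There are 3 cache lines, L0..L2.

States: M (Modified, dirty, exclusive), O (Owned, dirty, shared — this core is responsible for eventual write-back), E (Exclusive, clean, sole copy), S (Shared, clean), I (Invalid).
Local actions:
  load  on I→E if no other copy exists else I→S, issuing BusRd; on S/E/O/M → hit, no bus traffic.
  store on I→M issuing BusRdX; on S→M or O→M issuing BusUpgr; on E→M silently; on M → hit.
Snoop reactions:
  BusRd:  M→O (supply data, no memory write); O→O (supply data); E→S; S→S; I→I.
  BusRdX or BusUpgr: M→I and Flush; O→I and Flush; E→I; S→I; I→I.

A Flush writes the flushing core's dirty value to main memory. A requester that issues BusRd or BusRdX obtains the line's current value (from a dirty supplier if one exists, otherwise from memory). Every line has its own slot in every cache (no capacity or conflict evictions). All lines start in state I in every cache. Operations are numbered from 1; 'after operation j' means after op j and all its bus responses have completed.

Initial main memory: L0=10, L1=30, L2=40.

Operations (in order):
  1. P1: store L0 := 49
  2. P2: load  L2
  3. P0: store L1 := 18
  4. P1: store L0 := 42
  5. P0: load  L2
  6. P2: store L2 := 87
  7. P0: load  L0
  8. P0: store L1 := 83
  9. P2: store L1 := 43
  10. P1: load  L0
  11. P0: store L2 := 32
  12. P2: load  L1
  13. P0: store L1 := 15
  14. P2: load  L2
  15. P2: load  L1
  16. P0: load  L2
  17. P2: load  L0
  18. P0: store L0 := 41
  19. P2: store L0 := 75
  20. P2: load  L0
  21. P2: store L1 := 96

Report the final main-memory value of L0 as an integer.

[1] P1: store L0 := 49 | P0:I, P1:M(49), P2:I | bus: BusRdX
[2] P2: load  L2 | P0:I, P1:I, P2:E(40) | bus: BusRd
[3] P0: store L1 := 18 | P0:M(18), P1:I, P2:I | bus: BusRdX
[4] P1: store L0 := 42 | P0:I, P1:M(42), P2:I | bus: none
[5] P0: load  L2 | P0:S(40), P1:I, P2:S(40) | bus: BusRd
[6] P2: store L2 := 87 | P0:I, P1:I, P2:M(87) | bus: BusUpgr
[7] P0: load  L0 | P0:S(42), P1:O(42), P2:I | bus: BusRd
[8] P0: store L1 := 83 | P0:M(83), P1:I, P2:I | bus: none
[9] P2: store L1 := 43 | P0:I, P1:I, P2:M(43) | bus: BusRdX,Flush
[10] P1: load  L0 | P0:S(42), P1:O(42), P2:I | bus: none
[11] P0: store L2 := 32 | P0:M(32), P1:I, P2:I | bus: BusRdX,Flush
[12] P2: load  L1 | P0:I, P1:I, P2:M(43) | bus: none
[13] P0: store L1 := 15 | P0:M(15), P1:I, P2:I | bus: BusRdX,Flush
[14] P2: load  L2 | P0:O(32), P1:I, P2:S(32) | bus: BusRd
[15] P2: load  L1 | P0:O(15), P1:I, P2:S(15) | bus: BusRd
[16] P0: load  L2 | P0:O(32), P1:I, P2:S(32) | bus: none
[17] P2: load  L0 | P0:S(42), P1:O(42), P2:S(42) | bus: BusRd
[18] P0: store L0 := 41 | P0:M(41), P1:I, P2:I | bus: BusUpgr,Flush
[19] P2: store L0 := 75 | P0:I, P1:I, P2:M(75) | bus: BusRdX,Flush
[20] P2: load  L0 | P0:I, P1:I, P2:M(75) | bus: none
[21] P2: store L1 := 96 | P0:I, P1:I, P2:M(96) | bus: BusUpgr,Flush

memory[L0] = 41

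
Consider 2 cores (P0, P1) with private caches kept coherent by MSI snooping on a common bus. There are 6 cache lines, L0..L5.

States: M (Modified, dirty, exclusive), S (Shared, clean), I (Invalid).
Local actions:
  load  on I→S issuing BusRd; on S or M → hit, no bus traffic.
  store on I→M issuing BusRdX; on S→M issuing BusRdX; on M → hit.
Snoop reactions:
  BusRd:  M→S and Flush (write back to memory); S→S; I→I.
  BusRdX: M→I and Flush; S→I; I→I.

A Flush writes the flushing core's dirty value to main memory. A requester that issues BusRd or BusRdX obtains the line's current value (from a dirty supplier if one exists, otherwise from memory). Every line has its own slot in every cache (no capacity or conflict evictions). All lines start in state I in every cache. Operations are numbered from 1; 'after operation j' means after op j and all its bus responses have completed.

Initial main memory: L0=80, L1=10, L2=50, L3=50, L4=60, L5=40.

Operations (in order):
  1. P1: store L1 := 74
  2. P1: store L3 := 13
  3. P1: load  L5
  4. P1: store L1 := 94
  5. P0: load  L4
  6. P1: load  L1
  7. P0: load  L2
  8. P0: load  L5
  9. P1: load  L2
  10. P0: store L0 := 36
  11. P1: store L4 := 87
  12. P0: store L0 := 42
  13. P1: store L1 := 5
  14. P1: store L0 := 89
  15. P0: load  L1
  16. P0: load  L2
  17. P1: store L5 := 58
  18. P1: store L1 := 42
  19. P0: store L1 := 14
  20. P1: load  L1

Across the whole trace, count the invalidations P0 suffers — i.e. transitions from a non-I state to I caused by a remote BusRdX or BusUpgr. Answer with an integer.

1. P1: store L1 := 74  bus=[BusRdX]  L1: P0=I P1=M  mem[L1]=10
2. P1: store L3 := 13  bus=[BusRdX]  L3: P0=I P1=M  mem[L3]=50
3. P1: load  L5  bus=[BusRd]  L5: P0=I P1=S  mem[L5]=40
4. P1: store L1 := 94  bus=[-]  L1: P0=I P1=M  mem[L1]=10
5. P0: load  L4  bus=[BusRd]  L4: P0=S P1=I  mem[L4]=60
6. P1: load  L1  bus=[-]  L1: P0=I P1=M  mem[L1]=10
7. P0: load  L2  bus=[BusRd]  L2: P0=S P1=I  mem[L2]=50
8. P0: load  L5  bus=[BusRd]  L5: P0=S P1=S  mem[L5]=40
9. P1: load  L2  bus=[BusRd]  L2: P0=S P1=S  mem[L2]=50
10. P0: store L0 := 36  bus=[BusRdX]  L0: P0=M P1=I  mem[L0]=80
11. P1: store L4 := 87  bus=[BusRdX]  L4: P0=I P1=M  mem[L4]=60
12. P0: store L0 := 42  bus=[-]  L0: P0=M P1=I  mem[L0]=80
13. P1: store L1 := 5  bus=[-]  L1: P0=I P1=M  mem[L1]=10
14. P1: store L0 := 89  bus=[BusRdX,Flush]  L0: P0=I P1=M  mem[L0]=42
15. P0: load  L1  bus=[BusRd,Flush]  L1: P0=S P1=S  mem[L1]=5
16. P0: load  L2  bus=[-]  L2: P0=S P1=S  mem[L2]=50
17. P1: store L5 := 58  bus=[BusRdX]  L5: P0=I P1=M  mem[L5]=40
18. P1: store L1 := 42  bus=[BusRdX]  L1: P0=I P1=M  mem[L1]=5
19. P0: store L1 := 14  bus=[BusRdX,Flush]  L1: P0=M P1=I  mem[L1]=42
20. P1: load  L1  bus=[BusRd,Flush]  L1: P0=S P1=S  mem[L1]=14

invalidations = 4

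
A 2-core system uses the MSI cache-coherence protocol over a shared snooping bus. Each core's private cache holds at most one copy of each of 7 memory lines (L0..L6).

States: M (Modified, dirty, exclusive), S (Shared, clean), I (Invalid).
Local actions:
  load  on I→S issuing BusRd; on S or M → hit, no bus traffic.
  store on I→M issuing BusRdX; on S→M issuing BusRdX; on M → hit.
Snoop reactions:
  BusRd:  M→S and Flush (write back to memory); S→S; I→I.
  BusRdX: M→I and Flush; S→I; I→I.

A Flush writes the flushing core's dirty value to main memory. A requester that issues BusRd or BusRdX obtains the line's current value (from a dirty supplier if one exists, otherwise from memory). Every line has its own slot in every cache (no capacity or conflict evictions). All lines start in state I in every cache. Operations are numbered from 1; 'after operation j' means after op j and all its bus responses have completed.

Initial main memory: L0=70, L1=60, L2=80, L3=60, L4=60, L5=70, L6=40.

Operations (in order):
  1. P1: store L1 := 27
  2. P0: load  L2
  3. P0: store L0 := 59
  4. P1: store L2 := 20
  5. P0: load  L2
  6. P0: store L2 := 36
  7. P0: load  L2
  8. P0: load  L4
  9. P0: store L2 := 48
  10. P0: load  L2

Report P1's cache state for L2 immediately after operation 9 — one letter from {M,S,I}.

state = I

[1] P1: store L1 := 27 | P0:I, P1:M(27) | bus: BusRdX
[2] P0: load  L2 | P0:S(80), P1:I | bus: BusRd
[3] P0: store L0 := 59 | P0:M(59), P1:I | bus: BusRdX
[4] P1: store L2 := 20 | P0:I, P1:M(20) | bus: BusRdX
[5] P0: load  L2 | P0:S(20), P1:S(20) | bus: BusRd,Flush
[6] P0: store L2 := 36 | P0:M(36), P1:I | bus: BusRdX
[7] P0: load  L2 | P0:M(36), P1:I | bus: none
[8] P0: load  L4 | P0:S(60), P1:I | bus: BusRd
[9] P0: store L2 := 48 | P0:M(48), P1:I | bus: none
[10] P0: load  L2 | P0:M(48), P1:I | bus: none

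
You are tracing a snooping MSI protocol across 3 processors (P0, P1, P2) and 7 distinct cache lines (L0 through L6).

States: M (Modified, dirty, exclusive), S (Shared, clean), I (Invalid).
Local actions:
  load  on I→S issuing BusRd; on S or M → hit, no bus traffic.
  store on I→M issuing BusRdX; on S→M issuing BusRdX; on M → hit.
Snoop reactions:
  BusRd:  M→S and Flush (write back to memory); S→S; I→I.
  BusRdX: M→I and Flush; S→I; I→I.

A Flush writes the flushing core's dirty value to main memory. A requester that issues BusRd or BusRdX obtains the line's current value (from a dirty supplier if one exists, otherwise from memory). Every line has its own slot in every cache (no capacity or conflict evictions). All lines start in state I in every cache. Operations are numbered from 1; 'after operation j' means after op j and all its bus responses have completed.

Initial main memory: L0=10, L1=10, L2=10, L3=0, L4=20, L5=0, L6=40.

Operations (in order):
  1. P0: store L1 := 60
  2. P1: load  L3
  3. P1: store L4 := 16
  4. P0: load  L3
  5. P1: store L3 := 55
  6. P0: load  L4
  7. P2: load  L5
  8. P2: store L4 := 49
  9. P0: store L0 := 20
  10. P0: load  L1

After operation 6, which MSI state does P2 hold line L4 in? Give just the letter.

state = I

[1] P0: store L1 := 60 | P0:M(60), P1:I, P2:I | bus: BusRdX
[2] P1: load  L3 | P0:I, P1:S(0), P2:I | bus: BusRd
[3] P1: store L4 := 16 | P0:I, P1:M(16), P2:I | bus: BusRdX
[4] P0: load  L3 | P0:S(0), P1:S(0), P2:I | bus: BusRd
[5] P1: store L3 := 55 | P0:I, P1:M(55), P2:I | bus: BusRdX
[6] P0: load  L4 | P0:S(16), P1:S(16), P2:I | bus: BusRd,Flush
[7] P2: load  L5 | P0:I, P1:I, P2:S(0) | bus: BusRd
[8] P2: store L4 := 49 | P0:I, P1:I, P2:M(49) | bus: BusRdX
[9] P0: store L0 := 20 | P0:M(20), P1:I, P2:I | bus: BusRdX
[10] P0: load  L1 | P0:M(60), P1:I, P2:I | bus: none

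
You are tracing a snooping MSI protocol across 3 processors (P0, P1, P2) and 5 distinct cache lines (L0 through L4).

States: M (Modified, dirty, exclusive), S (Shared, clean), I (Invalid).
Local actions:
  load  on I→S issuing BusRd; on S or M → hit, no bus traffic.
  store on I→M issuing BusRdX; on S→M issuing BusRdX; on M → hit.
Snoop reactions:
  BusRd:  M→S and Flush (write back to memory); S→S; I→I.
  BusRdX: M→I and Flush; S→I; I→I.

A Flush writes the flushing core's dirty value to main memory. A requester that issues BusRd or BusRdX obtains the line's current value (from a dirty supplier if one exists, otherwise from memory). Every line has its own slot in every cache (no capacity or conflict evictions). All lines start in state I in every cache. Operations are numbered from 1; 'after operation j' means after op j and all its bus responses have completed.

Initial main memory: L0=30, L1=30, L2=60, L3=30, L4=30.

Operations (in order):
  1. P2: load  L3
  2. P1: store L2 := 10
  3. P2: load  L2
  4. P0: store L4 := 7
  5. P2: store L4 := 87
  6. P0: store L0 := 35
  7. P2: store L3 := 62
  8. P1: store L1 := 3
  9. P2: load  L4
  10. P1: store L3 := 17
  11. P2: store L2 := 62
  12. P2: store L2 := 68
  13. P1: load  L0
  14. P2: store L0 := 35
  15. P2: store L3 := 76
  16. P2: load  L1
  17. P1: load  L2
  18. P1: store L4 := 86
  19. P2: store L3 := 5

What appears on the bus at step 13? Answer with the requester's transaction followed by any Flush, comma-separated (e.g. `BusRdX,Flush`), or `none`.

bus = BusRd,Flush

step 1: P2: load  L3  ⟶  IIS  (L3)  txn=BusRd  M[L3]=30
step 2: P1: store L2 := 10  ⟶  IMI  (L2)  txn=BusRdX  M[L2]=60
step 3: P2: load  L2  ⟶  ISS  (L2)  txn=BusRd+Flush  M[L2]=10
step 4: P0: store L4 := 7  ⟶  MII  (L4)  txn=BusRdX  M[L4]=30
step 5: P2: store L4 := 87  ⟶  IIM  (L4)  txn=BusRdX+Flush  M[L4]=7
step 6: P0: store L0 := 35  ⟶  MII  (L0)  txn=BusRdX  M[L0]=30
step 7: P2: store L3 := 62  ⟶  IIM  (L3)  txn=BusRdX  M[L3]=30
step 8: P1: store L1 := 3  ⟶  IMI  (L1)  txn=BusRdX  M[L1]=30
step 9: P2: load  L4  ⟶  IIM  (L4)  txn=∅  M[L4]=7
step 10: P1: store L3 := 17  ⟶  IMI  (L3)  txn=BusRdX+Flush  M[L3]=62
step 11: P2: store L2 := 62  ⟶  IIM  (L2)  txn=BusRdX  M[L2]=10
step 12: P2: store L2 := 68  ⟶  IIM  (L2)  txn=∅  M[L2]=10
step 13: P1: load  L0  ⟶  SSI  (L0)  txn=BusRd+Flush  M[L0]=35
step 14: P2: store L0 := 35  ⟶  IIM  (L0)  txn=BusRdX  M[L0]=35
step 15: P2: store L3 := 76  ⟶  IIM  (L3)  txn=BusRdX+Flush  M[L3]=17
step 16: P2: load  L1  ⟶  ISS  (L1)  txn=BusRd+Flush  M[L1]=3
step 17: P1: load  L2  ⟶  ISS  (L2)  txn=BusRd+Flush  M[L2]=68
step 18: P1: store L4 := 86  ⟶  IMI  (L4)  txn=BusRdX+Flush  M[L4]=87
step 19: P2: store L3 := 5  ⟶  IIM  (L3)  txn=∅  M[L3]=17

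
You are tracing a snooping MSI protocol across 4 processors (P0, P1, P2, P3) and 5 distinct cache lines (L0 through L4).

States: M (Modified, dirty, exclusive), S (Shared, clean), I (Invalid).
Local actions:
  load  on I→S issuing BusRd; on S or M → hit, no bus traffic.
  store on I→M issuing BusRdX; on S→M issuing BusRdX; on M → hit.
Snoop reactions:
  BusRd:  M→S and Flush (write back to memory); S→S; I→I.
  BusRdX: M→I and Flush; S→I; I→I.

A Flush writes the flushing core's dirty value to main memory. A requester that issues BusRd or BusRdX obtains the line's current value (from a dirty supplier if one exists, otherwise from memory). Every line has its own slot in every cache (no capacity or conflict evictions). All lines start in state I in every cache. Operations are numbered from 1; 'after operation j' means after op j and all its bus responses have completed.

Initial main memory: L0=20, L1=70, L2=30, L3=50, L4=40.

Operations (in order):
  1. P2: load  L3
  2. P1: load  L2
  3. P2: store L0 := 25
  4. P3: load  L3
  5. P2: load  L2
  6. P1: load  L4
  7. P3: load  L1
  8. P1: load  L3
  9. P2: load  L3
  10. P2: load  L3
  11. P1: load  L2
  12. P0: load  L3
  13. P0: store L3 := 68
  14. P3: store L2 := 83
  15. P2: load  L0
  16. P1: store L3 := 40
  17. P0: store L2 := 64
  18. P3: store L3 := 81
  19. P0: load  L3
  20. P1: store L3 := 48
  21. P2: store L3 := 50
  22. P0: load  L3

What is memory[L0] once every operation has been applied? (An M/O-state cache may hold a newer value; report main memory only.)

memory[L0] = 20

1. P2: load  L3  bus=[BusRd]  L3: P0=I P1=I P2=S P3=I  mem[L3]=50
2. P1: load  L2  bus=[BusRd]  L2: P0=I P1=S P2=I P3=I  mem[L2]=30
3. P2: store L0 := 25  bus=[BusRdX]  L0: P0=I P1=I P2=M P3=I  mem[L0]=20
4. P3: load  L3  bus=[BusRd]  L3: P0=I P1=I P2=S P3=S  mem[L3]=50
5. P2: load  L2  bus=[BusRd]  L2: P0=I P1=S P2=S P3=I  mem[L2]=30
6. P1: load  L4  bus=[BusRd]  L4: P0=I P1=S P2=I P3=I  mem[L4]=40
7. P3: load  L1  bus=[BusRd]  L1: P0=I P1=I P2=I P3=S  mem[L1]=70
8. P1: load  L3  bus=[BusRd]  L3: P0=I P1=S P2=S P3=S  mem[L3]=50
9. P2: load  L3  bus=[-]  L3: P0=I P1=S P2=S P3=S  mem[L3]=50
10. P2: load  L3  bus=[-]  L3: P0=I P1=S P2=S P3=S  mem[L3]=50
11. P1: load  L2  bus=[-]  L2: P0=I P1=S P2=S P3=I  mem[L2]=30
12. P0: load  L3  bus=[BusRd]  L3: P0=S P1=S P2=S P3=S  mem[L3]=50
13. P0: store L3 := 68  bus=[BusRdX]  L3: P0=M P1=I P2=I P3=I  mem[L3]=50
14. P3: store L2 := 83  bus=[BusRdX]  L2: P0=I P1=I P2=I P3=M  mem[L2]=30
15. P2: load  L0  bus=[-]  L0: P0=I P1=I P2=M P3=I  mem[L0]=20
16. P1: store L3 := 40  bus=[BusRdX,Flush]  L3: P0=I P1=M P2=I P3=I  mem[L3]=68
17. P0: store L2 := 64  bus=[BusRdX,Flush]  L2: P0=M P1=I P2=I P3=I  mem[L2]=83
18. P3: store L3 := 81  bus=[BusRdX,Flush]  L3: P0=I P1=I P2=I P3=M  mem[L3]=40
19. P0: load  L3  bus=[BusRd,Flush]  L3: P0=S P1=I P2=I P3=S  mem[L3]=81
20. P1: store L3 := 48  bus=[BusRdX]  L3: P0=I P1=M P2=I P3=I  mem[L3]=81
21. P2: store L3 := 50  bus=[BusRdX,Flush]  L3: P0=I P1=I P2=M P3=I  mem[L3]=48
22. P0: load  L3  bus=[BusRd,Flush]  L3: P0=S P1=I P2=S P3=I  mem[L3]=50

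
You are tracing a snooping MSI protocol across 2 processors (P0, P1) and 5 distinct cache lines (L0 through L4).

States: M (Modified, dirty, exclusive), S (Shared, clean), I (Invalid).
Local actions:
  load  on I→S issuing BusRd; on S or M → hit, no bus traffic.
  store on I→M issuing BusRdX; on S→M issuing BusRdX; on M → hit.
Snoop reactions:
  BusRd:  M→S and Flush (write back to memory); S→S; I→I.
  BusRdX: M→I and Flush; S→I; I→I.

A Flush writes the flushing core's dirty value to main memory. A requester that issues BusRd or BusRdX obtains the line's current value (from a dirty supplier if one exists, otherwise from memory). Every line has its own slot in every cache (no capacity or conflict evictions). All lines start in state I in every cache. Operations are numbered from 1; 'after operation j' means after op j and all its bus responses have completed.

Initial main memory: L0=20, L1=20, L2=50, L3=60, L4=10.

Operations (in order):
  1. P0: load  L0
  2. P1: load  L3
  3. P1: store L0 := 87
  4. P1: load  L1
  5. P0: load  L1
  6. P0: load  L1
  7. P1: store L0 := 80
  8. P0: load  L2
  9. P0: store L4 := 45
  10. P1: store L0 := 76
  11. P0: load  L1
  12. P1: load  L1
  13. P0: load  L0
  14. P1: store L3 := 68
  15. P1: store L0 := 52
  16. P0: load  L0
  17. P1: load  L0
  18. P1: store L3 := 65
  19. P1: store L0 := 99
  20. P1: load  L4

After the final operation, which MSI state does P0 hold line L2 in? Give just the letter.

state = S

step 1: P0: load  L0  ⟶  SI  (L0)  txn=BusRd  M[L0]=20
step 2: P1: load  L3  ⟶  IS  (L3)  txn=BusRd  M[L3]=60
step 3: P1: store L0 := 87  ⟶  IM  (L0)  txn=BusRdX  M[L0]=20
step 4: P1: load  L1  ⟶  IS  (L1)  txn=BusRd  M[L1]=20
step 5: P0: load  L1  ⟶  SS  (L1)  txn=BusRd  M[L1]=20
step 6: P0: load  L1  ⟶  SS  (L1)  txn=∅  M[L1]=20
step 7: P1: store L0 := 80  ⟶  IM  (L0)  txn=∅  M[L0]=20
step 8: P0: load  L2  ⟶  SI  (L2)  txn=BusRd  M[L2]=50
step 9: P0: store L4 := 45  ⟶  MI  (L4)  txn=BusRdX  M[L4]=10
step 10: P1: store L0 := 76  ⟶  IM  (L0)  txn=∅  M[L0]=20
step 11: P0: load  L1  ⟶  SS  (L1)  txn=∅  M[L1]=20
step 12: P1: load  L1  ⟶  SS  (L1)  txn=∅  M[L1]=20
step 13: P0: load  L0  ⟶  SS  (L0)  txn=BusRd+Flush  M[L0]=76
step 14: P1: store L3 := 68  ⟶  IM  (L3)  txn=BusRdX  M[L3]=60
step 15: P1: store L0 := 52  ⟶  IM  (L0)  txn=BusRdX  M[L0]=76
step 16: P0: load  L0  ⟶  SS  (L0)  txn=BusRd+Flush  M[L0]=52
step 17: P1: load  L0  ⟶  SS  (L0)  txn=∅  M[L0]=52
step 18: P1: store L3 := 65  ⟶  IM  (L3)  txn=∅  M[L3]=60
step 19: P1: store L0 := 99  ⟶  IM  (L0)  txn=BusRdX  M[L0]=52
step 20: P1: load  L4  ⟶  SS  (L4)  txn=BusRd+Flush  M[L4]=45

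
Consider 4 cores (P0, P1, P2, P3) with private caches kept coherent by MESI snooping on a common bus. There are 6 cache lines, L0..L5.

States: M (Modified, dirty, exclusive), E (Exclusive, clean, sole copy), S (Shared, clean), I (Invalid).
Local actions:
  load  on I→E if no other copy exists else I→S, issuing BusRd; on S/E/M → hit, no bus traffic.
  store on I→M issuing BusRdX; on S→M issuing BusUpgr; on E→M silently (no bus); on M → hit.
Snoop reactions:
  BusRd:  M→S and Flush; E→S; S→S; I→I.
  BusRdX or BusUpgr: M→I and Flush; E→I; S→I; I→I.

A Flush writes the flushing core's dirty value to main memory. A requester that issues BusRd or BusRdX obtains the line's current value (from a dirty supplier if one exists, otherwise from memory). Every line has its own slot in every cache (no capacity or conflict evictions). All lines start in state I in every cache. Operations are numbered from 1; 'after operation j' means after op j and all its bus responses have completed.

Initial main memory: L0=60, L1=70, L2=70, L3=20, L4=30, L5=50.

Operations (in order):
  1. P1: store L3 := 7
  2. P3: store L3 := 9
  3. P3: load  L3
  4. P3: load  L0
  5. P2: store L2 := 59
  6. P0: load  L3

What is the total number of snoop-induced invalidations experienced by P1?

invalidations = 1

  op1 P1: store L3 := 7 → I/M/I/I on L3; bus BusRdX; mem=20
  op2 P3: store L3 := 9 → I/I/I/M on L3; bus BusRdX Flush; mem=7
  op3 P3: load  L3 → I/I/I/M on L3; bus (none); mem=7
  op4 P3: load  L0 → I/I/I/E on L0; bus BusRd; mem=60
  op5 P2: store L2 := 59 → I/I/M/I on L2; bus BusRdX; mem=70
  op6 P0: load  L3 → S/I/I/S on L3; bus BusRd Flush; mem=9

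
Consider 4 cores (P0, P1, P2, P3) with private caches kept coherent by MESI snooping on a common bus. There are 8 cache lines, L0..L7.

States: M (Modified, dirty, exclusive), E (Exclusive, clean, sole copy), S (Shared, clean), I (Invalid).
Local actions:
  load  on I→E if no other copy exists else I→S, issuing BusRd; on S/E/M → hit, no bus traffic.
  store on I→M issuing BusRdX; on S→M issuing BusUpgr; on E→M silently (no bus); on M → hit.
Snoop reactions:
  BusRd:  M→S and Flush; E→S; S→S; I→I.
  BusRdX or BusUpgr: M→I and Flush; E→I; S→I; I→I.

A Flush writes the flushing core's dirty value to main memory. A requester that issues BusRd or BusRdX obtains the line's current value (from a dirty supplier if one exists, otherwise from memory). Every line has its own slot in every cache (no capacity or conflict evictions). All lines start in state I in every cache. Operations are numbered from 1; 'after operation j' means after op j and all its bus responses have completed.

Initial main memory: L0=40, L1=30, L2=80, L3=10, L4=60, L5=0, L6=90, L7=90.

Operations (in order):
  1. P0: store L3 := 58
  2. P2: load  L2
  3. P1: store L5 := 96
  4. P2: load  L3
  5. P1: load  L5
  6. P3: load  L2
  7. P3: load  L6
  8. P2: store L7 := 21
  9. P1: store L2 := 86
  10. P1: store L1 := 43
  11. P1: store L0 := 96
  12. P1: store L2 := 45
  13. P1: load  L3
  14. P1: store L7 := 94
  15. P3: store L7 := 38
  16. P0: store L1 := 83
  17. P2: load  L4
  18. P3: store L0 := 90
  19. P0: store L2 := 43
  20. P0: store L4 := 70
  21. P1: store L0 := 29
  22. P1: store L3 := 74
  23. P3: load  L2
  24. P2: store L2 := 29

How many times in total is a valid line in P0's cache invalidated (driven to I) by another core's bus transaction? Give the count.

  op1 P0: store L3 := 58 → M/I/I/I on L3; bus BusRdX; mem=10
  op2 P2: load  L2 → I/I/E/I on L2; bus BusRd; mem=80
  op3 P1: store L5 := 96 → I/M/I/I on L5; bus BusRdX; mem=0
  op4 P2: load  L3 → S/I/S/I on L3; bus BusRd Flush; mem=58
  op5 P1: load  L5 → I/M/I/I on L5; bus (none); mem=0
  op6 P3: load  L2 → I/I/S/S on L2; bus BusRd; mem=80
  op7 P3: load  L6 → I/I/I/E on L6; bus BusRd; mem=90
  op8 P2: store L7 := 21 → I/I/M/I on L7; bus BusRdX; mem=90
  op9 P1: store L2 := 86 → I/M/I/I on L2; bus BusRdX; mem=80
  op10 P1: store L1 := 43 → I/M/I/I on L1; bus BusRdX; mem=30
  op11 P1: store L0 := 96 → I/M/I/I on L0; bus BusRdX; mem=40
  op12 P1: store L2 := 45 → I/M/I/I on L2; bus (none); mem=80
  op13 P1: load  L3 → S/S/S/I on L3; bus BusRd; mem=58
  op14 P1: store L7 := 94 → I/M/I/I on L7; bus BusRdX Flush; mem=21
  op15 P3: store L7 := 38 → I/I/I/M on L7; bus BusRdX Flush; mem=94
  op16 P0: store L1 := 83 → M/I/I/I on L1; bus BusRdX Flush; mem=43
  op17 P2: load  L4 → I/I/E/I on L4; bus BusRd; mem=60
  op18 P3: store L0 := 90 → I/I/I/M on L0; bus BusRdX Flush; mem=96
  op19 P0: store L2 := 43 → M/I/I/I on L2; bus BusRdX Flush; mem=45
  op20 P0: store L4 := 70 → M/I/I/I on L4; bus BusRdX; mem=60
  op21 P1: store L0 := 29 → I/M/I/I on L0; bus BusRdX Flush; mem=90
  op22 P1: store L3 := 74 → I/M/I/I on L3; bus BusUpgr; mem=58
  op23 P3: load  L2 → S/I/I/S on L2; bus BusRd Flush; mem=43
  op24 P2: store L2 := 29 → I/I/M/I on L2; bus BusRdX; mem=43

invalidations = 2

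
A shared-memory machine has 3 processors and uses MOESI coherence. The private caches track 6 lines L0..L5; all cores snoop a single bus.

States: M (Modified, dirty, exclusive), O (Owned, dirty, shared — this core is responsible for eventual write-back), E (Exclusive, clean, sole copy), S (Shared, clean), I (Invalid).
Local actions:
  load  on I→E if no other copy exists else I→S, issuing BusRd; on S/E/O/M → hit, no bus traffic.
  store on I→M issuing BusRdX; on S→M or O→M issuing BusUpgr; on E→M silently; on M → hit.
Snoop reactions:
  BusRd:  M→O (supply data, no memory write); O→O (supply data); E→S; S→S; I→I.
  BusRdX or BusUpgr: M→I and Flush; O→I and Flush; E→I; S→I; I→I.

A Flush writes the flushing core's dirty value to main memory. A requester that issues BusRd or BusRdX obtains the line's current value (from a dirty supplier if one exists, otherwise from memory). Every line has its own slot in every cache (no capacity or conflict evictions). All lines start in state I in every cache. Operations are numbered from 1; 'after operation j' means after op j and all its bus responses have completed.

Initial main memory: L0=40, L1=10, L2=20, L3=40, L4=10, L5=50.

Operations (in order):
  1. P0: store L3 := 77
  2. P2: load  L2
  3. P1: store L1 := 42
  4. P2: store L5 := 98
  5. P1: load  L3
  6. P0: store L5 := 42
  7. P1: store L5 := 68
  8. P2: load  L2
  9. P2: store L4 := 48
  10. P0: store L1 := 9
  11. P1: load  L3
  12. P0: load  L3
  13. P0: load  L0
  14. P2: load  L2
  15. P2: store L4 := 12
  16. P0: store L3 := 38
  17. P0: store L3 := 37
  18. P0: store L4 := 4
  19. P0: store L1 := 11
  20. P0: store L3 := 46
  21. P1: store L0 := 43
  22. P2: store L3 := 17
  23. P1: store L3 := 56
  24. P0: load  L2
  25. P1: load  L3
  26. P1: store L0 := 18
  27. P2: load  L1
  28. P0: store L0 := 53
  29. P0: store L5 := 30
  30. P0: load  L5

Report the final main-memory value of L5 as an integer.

memory[L5] = 68

step 1: P0: store L3 := 77  ⟶  MII  (L3)  txn=BusRdX  M[L3]=40
step 2: P2: load  L2  ⟶  IIE  (L2)  txn=BusRd  M[L2]=20
step 3: P1: store L1 := 42  ⟶  IMI  (L1)  txn=BusRdX  M[L1]=10
step 4: P2: store L5 := 98  ⟶  IIM  (L5)  txn=BusRdX  M[L5]=50
step 5: P1: load  L3  ⟶  OSI  (L3)  txn=BusRd  M[L3]=40
step 6: P0: store L5 := 42  ⟶  MII  (L5)  txn=BusRdX+Flush  M[L5]=98
step 7: P1: store L5 := 68  ⟶  IMI  (L5)  txn=BusRdX+Flush  M[L5]=42
step 8: P2: load  L2  ⟶  IIE  (L2)  txn=∅  M[L2]=20
step 9: P2: store L4 := 48  ⟶  IIM  (L4)  txn=BusRdX  M[L4]=10
step 10: P0: store L1 := 9  ⟶  MII  (L1)  txn=BusRdX+Flush  M[L1]=42
step 11: P1: load  L3  ⟶  OSI  (L3)  txn=∅  M[L3]=40
step 12: P0: load  L3  ⟶  OSI  (L3)  txn=∅  M[L3]=40
step 13: P0: load  L0  ⟶  EII  (L0)  txn=BusRd  M[L0]=40
step 14: P2: load  L2  ⟶  IIE  (L2)  txn=∅  M[L2]=20
step 15: P2: store L4 := 12  ⟶  IIM  (L4)  txn=∅  M[L4]=10
step 16: P0: store L3 := 38  ⟶  MII  (L3)  txn=BusUpgr  M[L3]=40
step 17: P0: store L3 := 37  ⟶  MII  (L3)  txn=∅  M[L3]=40
step 18: P0: store L4 := 4  ⟶  MII  (L4)  txn=BusRdX+Flush  M[L4]=12
step 19: P0: store L1 := 11  ⟶  MII  (L1)  txn=∅  M[L1]=42
step 20: P0: store L3 := 46  ⟶  MII  (L3)  txn=∅  M[L3]=40
step 21: P1: store L0 := 43  ⟶  IMI  (L0)  txn=BusRdX  M[L0]=40
step 22: P2: store L3 := 17  ⟶  IIM  (L3)  txn=BusRdX+Flush  M[L3]=46
step 23: P1: store L3 := 56  ⟶  IMI  (L3)  txn=BusRdX+Flush  M[L3]=17
step 24: P0: load  L2  ⟶  SIS  (L2)  txn=BusRd  M[L2]=20
step 25: P1: load  L3  ⟶  IMI  (L3)  txn=∅  M[L3]=17
step 26: P1: store L0 := 18  ⟶  IMI  (L0)  txn=∅  M[L0]=40
step 27: P2: load  L1  ⟶  OIS  (L1)  txn=BusRd  M[L1]=42
step 28: P0: store L0 := 53  ⟶  MII  (L0)  txn=BusRdX+Flush  M[L0]=18
step 29: P0: store L5 := 30  ⟶  MII  (L5)  txn=BusRdX+Flush  M[L5]=68
step 30: P0: load  L5  ⟶  MII  (L5)  txn=∅  M[L5]=68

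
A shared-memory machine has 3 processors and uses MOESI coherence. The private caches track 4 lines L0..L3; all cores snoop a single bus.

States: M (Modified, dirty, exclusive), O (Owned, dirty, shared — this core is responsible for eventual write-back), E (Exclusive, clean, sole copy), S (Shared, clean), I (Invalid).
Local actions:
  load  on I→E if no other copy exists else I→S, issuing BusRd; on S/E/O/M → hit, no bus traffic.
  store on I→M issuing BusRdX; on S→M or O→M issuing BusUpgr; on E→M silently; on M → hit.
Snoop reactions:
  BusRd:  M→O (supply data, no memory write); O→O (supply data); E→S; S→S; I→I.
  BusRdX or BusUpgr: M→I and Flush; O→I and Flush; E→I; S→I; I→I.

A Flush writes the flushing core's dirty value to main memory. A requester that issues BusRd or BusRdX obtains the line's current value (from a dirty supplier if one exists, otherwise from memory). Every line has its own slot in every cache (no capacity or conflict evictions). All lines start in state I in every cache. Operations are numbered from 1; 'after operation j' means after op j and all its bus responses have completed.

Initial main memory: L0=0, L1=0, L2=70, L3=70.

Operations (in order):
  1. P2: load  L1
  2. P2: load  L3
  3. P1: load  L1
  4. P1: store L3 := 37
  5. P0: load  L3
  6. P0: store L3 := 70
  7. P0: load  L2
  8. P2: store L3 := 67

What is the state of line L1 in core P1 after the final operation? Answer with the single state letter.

step 1: P2: load  L1  ⟶  IIE  (L1)  txn=BusRd  M[L1]=0
step 2: P2: load  L3  ⟶  IIE  (L3)  txn=BusRd  M[L3]=70
step 3: P1: load  L1  ⟶  ISS  (L1)  txn=BusRd  M[L1]=0
step 4: P1: store L3 := 37  ⟶  IMI  (L3)  txn=BusRdX  M[L3]=70
step 5: P0: load  L3  ⟶  SOI  (L3)  txn=BusRd  M[L3]=70
step 6: P0: store L3 := 70  ⟶  MII  (L3)  txn=BusUpgr+Flush  M[L3]=37
step 7: P0: load  L2  ⟶  EII  (L2)  txn=BusRd  M[L2]=70
step 8: P2: store L3 := 67  ⟶  IIM  (L3)  txn=BusRdX+Flush  M[L3]=70

state = S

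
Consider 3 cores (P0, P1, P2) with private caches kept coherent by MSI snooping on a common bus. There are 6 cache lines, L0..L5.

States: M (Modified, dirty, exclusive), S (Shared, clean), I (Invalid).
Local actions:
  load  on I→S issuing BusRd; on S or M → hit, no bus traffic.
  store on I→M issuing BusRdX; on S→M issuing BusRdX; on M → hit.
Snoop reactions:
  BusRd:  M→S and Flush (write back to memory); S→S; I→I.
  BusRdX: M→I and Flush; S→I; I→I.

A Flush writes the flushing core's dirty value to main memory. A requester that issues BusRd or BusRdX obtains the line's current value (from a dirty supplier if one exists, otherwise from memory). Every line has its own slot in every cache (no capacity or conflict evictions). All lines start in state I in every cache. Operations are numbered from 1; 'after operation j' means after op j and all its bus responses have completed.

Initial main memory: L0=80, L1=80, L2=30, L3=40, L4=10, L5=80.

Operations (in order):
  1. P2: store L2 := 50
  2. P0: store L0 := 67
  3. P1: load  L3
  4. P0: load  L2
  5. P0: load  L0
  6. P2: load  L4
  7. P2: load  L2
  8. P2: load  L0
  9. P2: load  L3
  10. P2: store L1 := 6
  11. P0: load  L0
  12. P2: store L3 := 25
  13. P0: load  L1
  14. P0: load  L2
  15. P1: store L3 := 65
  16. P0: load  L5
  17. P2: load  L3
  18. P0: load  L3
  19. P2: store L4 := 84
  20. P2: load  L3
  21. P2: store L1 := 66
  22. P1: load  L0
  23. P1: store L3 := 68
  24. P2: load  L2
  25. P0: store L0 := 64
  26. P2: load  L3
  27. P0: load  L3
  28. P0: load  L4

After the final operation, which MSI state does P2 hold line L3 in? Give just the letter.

state = S

  op1 P2: store L2 := 50 → I/I/M on L2; bus BusRdX; mem=30
  op2 P0: store L0 := 67 → M/I/I on L0; bus BusRdX; mem=80
  op3 P1: load  L3 → I/S/I on L3; bus BusRd; mem=40
  op4 P0: load  L2 → S/I/S on L2; bus BusRd Flush; mem=50
  op5 P0: load  L0 → M/I/I on L0; bus (none); mem=80
  op6 P2: load  L4 → I/I/S on L4; bus BusRd; mem=10
  op7 P2: load  L2 → S/I/S on L2; bus (none); mem=50
  op8 P2: load  L0 → S/I/S on L0; bus BusRd Flush; mem=67
  op9 P2: load  L3 → I/S/S on L3; bus BusRd; mem=40
  op10 P2: store L1 := 6 → I/I/M on L1; bus BusRdX; mem=80
  op11 P0: load  L0 → S/I/S on L0; bus (none); mem=67
  op12 P2: store L3 := 25 → I/I/M on L3; bus BusRdX; mem=40
  op13 P0: load  L1 → S/I/S on L1; bus BusRd Flush; mem=6
  op14 P0: load  L2 → S/I/S on L2; bus (none); mem=50
  op15 P1: store L3 := 65 → I/M/I on L3; bus BusRdX Flush; mem=25
  op16 P0: load  L5 → S/I/I on L5; bus BusRd; mem=80
  op17 P2: load  L3 → I/S/S on L3; bus BusRd Flush; mem=65
  op18 P0: load  L3 → S/S/S on L3; bus BusRd; mem=65
  op19 P2: store L4 := 84 → I/I/M on L4; bus BusRdX; mem=10
  op20 P2: load  L3 → S/S/S on L3; bus (none); mem=65
  op21 P2: store L1 := 66 → I/I/M on L1; bus BusRdX; mem=6
  op22 P1: load  L0 → S/S/S on L0; bus BusRd; mem=67
  op23 P1: store L3 := 68 → I/M/I on L3; bus BusRdX; mem=65
  op24 P2: load  L2 → S/I/S on L2; bus (none); mem=50
  op25 P0: store L0 := 64 → M/I/I on L0; bus BusRdX; mem=67
  op26 P2: load  L3 → I/S/S on L3; bus BusRd Flush; mem=68
  op27 P0: load  L3 → S/S/S on L3; bus BusRd; mem=68
  op28 P0: load  L4 → S/I/S on L4; bus BusRd Flush; mem=84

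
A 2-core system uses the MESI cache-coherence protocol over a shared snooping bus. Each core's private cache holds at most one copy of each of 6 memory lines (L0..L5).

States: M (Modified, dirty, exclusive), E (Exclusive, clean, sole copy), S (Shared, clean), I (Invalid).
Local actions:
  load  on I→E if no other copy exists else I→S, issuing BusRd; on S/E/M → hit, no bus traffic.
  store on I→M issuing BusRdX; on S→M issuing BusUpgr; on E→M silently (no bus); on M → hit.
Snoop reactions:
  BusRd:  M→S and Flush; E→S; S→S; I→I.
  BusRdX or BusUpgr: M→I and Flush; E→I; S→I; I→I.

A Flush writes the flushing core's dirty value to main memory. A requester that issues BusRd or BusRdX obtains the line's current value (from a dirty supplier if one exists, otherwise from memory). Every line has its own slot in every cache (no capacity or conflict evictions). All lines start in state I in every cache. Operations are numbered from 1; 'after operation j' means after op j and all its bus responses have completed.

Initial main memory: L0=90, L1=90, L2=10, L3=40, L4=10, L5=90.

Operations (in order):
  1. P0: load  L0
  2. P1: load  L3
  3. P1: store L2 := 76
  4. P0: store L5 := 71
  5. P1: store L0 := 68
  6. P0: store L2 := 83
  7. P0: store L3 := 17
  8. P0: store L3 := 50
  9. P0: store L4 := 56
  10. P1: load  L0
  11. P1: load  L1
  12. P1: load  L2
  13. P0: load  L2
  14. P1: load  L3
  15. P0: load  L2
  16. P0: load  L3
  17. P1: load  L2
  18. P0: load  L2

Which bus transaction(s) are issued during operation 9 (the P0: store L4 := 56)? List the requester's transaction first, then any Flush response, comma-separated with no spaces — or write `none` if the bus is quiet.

1. P0: load  L0  bus=[BusRd]  L0: P0=E P1=I  mem[L0]=90
2. P1: load  L3  bus=[BusRd]  L3: P0=I P1=E  mem[L3]=40
3. P1: store L2 := 76  bus=[BusRdX]  L2: P0=I P1=M  mem[L2]=10
4. P0: store L5 := 71  bus=[BusRdX]  L5: P0=M P1=I  mem[L5]=90
5. P1: store L0 := 68  bus=[BusRdX]  L0: P0=I P1=M  mem[L0]=90
6. P0: store L2 := 83  bus=[BusRdX,Flush]  L2: P0=M P1=I  mem[L2]=76
7. P0: store L3 := 17  bus=[BusRdX]  L3: P0=M P1=I  mem[L3]=40
8. P0: store L3 := 50  bus=[-]  L3: P0=M P1=I  mem[L3]=40
9. P0: store L4 := 56  bus=[BusRdX]  L4: P0=M P1=I  mem[L4]=10
10. P1: load  L0  bus=[-]  L0: P0=I P1=M  mem[L0]=90
11. P1: load  L1  bus=[BusRd]  L1: P0=I P1=E  mem[L1]=90
12. P1: load  L2  bus=[BusRd,Flush]  L2: P0=S P1=S  mem[L2]=83
13. P0: load  L2  bus=[-]  L2: P0=S P1=S  mem[L2]=83
14. P1: load  L3  bus=[BusRd,Flush]  L3: P0=S P1=S  mem[L3]=50
15. P0: load  L2  bus=[-]  L2: P0=S P1=S  mem[L2]=83
16. P0: load  L3  bus=[-]  L3: P0=S P1=S  mem[L3]=50
17. P1: load  L2  bus=[-]  L2: P0=S P1=S  mem[L2]=83
18. P0: load  L2  bus=[-]  L2: P0=S P1=S  mem[L2]=83

bus = BusRdX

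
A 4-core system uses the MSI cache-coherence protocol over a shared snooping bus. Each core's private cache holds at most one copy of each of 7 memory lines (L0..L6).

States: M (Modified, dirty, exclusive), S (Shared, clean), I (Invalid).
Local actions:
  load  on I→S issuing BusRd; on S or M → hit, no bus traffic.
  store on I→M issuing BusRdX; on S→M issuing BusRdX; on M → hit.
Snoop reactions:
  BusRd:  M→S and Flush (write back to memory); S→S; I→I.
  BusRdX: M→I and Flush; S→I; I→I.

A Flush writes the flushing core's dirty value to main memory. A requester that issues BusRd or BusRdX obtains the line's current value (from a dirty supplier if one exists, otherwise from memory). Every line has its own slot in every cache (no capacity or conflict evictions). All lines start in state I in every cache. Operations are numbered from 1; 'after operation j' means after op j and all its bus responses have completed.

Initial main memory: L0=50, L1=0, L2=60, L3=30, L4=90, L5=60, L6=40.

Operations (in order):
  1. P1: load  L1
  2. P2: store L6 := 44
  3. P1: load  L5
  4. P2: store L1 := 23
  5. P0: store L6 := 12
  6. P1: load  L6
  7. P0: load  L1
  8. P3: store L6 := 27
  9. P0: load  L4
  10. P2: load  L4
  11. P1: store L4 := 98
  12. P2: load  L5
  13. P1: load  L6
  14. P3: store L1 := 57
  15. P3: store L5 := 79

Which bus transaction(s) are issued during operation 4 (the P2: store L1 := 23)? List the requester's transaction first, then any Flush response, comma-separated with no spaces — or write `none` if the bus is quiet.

bus = BusRdX

1. P1: load  L1  bus=[BusRd]  L1: P0=I P1=S P2=I P3=I  mem[L1]=0
2. P2: store L6 := 44  bus=[BusRdX]  L6: P0=I P1=I P2=M P3=I  mem[L6]=40
3. P1: load  L5  bus=[BusRd]  L5: P0=I P1=S P2=I P3=I  mem[L5]=60
4. P2: store L1 := 23  bus=[BusRdX]  L1: P0=I P1=I P2=M P3=I  mem[L1]=0
5. P0: store L6 := 12  bus=[BusRdX,Flush]  L6: P0=M P1=I P2=I P3=I  mem[L6]=44
6. P1: load  L6  bus=[BusRd,Flush]  L6: P0=S P1=S P2=I P3=I  mem[L6]=12
7. P0: load  L1  bus=[BusRd,Flush]  L1: P0=S P1=I P2=S P3=I  mem[L1]=23
8. P3: store L6 := 27  bus=[BusRdX]  L6: P0=I P1=I P2=I P3=M  mem[L6]=12
9. P0: load  L4  bus=[BusRd]  L4: P0=S P1=I P2=I P3=I  mem[L4]=90
10. P2: load  L4  bus=[BusRd]  L4: P0=S P1=I P2=S P3=I  mem[L4]=90
11. P1: store L4 := 98  bus=[BusRdX]  L4: P0=I P1=M P2=I P3=I  mem[L4]=90
12. P2: load  L5  bus=[BusRd]  L5: P0=I P1=S P2=S P3=I  mem[L5]=60
13. P1: load  L6  bus=[BusRd,Flush]  L6: P0=I P1=S P2=I P3=S  mem[L6]=27
14. P3: store L1 := 57  bus=[BusRdX]  L1: P0=I P1=I P2=I P3=M  mem[L1]=23
15. P3: store L5 := 79  bus=[BusRdX]  L5: P0=I P1=I P2=I P3=M  mem[L5]=60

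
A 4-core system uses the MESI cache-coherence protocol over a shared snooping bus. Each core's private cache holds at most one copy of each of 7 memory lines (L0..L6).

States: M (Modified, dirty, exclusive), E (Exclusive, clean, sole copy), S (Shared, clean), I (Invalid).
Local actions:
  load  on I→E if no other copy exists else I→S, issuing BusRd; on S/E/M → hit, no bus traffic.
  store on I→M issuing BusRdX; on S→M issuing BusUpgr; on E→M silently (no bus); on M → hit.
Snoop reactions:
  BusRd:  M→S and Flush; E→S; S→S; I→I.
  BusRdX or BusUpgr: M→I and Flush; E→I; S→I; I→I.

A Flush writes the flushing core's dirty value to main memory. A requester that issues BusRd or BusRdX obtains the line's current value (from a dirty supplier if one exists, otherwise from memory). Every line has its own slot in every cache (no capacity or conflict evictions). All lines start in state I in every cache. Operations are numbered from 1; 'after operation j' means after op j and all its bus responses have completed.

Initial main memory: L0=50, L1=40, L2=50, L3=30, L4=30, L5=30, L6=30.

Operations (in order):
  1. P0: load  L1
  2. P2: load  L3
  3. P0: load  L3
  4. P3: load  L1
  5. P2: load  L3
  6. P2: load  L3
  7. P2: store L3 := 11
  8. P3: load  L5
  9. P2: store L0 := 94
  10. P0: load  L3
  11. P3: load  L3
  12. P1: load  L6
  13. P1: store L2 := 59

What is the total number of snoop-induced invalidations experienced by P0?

1. P0: load  L1  bus=[BusRd]  L1: P0=E P1=I P2=I P3=I  mem[L1]=40
2. P2: load  L3  bus=[BusRd]  L3: P0=I P1=I P2=E P3=I  mem[L3]=30
3. P0: load  L3  bus=[BusRd]  L3: P0=S P1=I P2=S P3=I  mem[L3]=30
4. P3: load  L1  bus=[BusRd]  L1: P0=S P1=I P2=I P3=S  mem[L1]=40
5. P2: load  L3  bus=[-]  L3: P0=S P1=I P2=S P3=I  mem[L3]=30
6. P2: load  L3  bus=[-]  L3: P0=S P1=I P2=S P3=I  mem[L3]=30
7. P2: store L3 := 11  bus=[BusUpgr]  L3: P0=I P1=I P2=M P3=I  mem[L3]=30
8. P3: load  L5  bus=[BusRd]  L5: P0=I P1=I P2=I P3=E  mem[L5]=30
9. P2: store L0 := 94  bus=[BusRdX]  L0: P0=I P1=I P2=M P3=I  mem[L0]=50
10. P0: load  L3  bus=[BusRd,Flush]  L3: P0=S P1=I P2=S P3=I  mem[L3]=11
11. P3: load  L3  bus=[BusRd]  L3: P0=S P1=I P2=S P3=S  mem[L3]=11
12. P1: load  L6  bus=[BusRd]  L6: P0=I P1=E P2=I P3=I  mem[L6]=30
13. P1: store L2 := 59  bus=[BusRdX]  L2: P0=I P1=M P2=I P3=I  mem[L2]=50

invalidations = 1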